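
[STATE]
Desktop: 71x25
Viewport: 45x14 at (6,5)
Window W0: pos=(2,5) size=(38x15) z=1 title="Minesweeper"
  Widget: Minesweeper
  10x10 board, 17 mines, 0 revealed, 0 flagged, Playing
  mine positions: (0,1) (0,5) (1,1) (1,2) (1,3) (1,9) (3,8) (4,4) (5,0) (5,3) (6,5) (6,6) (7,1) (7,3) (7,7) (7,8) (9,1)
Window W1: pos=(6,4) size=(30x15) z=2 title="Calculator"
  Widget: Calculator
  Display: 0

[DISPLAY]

┃ Calculator                 ┃━━━┓           
┠────────────────────────────┨   ┃           
┃                           0┃───┨           
┃┌───┬───┬───┬───┐           ┃   ┃           
┃│ 7 │ 8 │ 9 │ ÷ │           ┃   ┃           
┃├───┼───┼───┼───┤           ┃   ┃           
┃│ 4 │ 5 │ 6 │ × │           ┃   ┃           
┃├───┼───┼───┼───┤           ┃   ┃           
┃│ 1 │ 2 │ 3 │ - │           ┃   ┃           
┃├───┼───┼───┼───┤           ┃   ┃           
┃│ 0 │ . │ = │ + │           ┃   ┃           
┃├───┼───┼───┼───┤           ┃   ┃           
┃│ C │ MC│ MR│ M+│           ┃   ┃           
┗━━━━━━━━━━━━━━━━━━━━━━━━━━━━┛   ┃           


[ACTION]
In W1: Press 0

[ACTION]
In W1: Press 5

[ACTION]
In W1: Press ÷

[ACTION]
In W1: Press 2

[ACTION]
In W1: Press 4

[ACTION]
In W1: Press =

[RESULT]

┃ Calculator                 ┃━━━┓           
┠────────────────────────────┨   ┃           
┃                0.2083333333┃───┨           
┃┌───┬───┬───┬───┐           ┃   ┃           
┃│ 7 │ 8 │ 9 │ ÷ │           ┃   ┃           
┃├───┼───┼───┼───┤           ┃   ┃           
┃│ 4 │ 5 │ 6 │ × │           ┃   ┃           
┃├───┼───┼───┼───┤           ┃   ┃           
┃│ 1 │ 2 │ 3 │ - │           ┃   ┃           
┃├───┼───┼───┼───┤           ┃   ┃           
┃│ 0 │ . │ = │ + │           ┃   ┃           
┃├───┼───┼───┼───┤           ┃   ┃           
┃│ C │ MC│ MR│ M+│           ┃   ┃           
┗━━━━━━━━━━━━━━━━━━━━━━━━━━━━┛   ┃           


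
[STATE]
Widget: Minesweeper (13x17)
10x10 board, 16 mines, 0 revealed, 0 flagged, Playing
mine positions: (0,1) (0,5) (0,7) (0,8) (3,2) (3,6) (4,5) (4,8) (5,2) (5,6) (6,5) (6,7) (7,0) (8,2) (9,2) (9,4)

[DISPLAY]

■■■■■■■■■■   
■■■■■■■■■■   
■■■■■■■■■■   
■■■■■■■■■■   
■■■■■■■■■■   
■■■■■■■■■■   
■■■■■■■■■■   
■■■■■■■■■■   
■■■■■■■■■■   
■■■■■■■■■■   
             
             
             
             
             
             
             


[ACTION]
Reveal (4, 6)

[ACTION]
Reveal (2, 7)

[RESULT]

■■■■■■■■■■   
■■■■■■■■■■   
■■■■■■■1■■   
■■■■■■■■■■   
■■■■■■3■■■   
■■■■■■■■■■   
■■■■■■■■■■   
■■■■■■■■■■   
■■■■■■■■■■   
■■■■■■■■■■   
             
             
             
             
             
             
             


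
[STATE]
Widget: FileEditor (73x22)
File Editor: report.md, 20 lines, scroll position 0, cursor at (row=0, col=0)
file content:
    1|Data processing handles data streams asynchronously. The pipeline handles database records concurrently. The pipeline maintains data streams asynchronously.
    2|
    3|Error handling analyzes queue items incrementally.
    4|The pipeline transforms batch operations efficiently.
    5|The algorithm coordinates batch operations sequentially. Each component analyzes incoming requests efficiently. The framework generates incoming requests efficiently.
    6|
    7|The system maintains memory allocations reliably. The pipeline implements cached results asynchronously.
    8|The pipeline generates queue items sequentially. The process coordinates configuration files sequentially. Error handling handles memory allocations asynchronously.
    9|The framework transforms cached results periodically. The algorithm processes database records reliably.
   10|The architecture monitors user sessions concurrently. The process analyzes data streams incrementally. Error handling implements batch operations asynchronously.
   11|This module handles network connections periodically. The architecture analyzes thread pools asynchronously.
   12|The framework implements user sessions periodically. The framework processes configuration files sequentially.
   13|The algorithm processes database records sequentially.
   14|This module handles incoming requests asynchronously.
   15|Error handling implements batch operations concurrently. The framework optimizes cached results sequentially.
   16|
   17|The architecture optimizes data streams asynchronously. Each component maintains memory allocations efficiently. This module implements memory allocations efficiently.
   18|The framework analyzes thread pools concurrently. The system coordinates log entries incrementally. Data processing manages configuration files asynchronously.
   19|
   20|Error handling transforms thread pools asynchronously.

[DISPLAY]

█ata processing handles data streams asynchronously. The pipeline handle▲
                                                                        █
Error handling analyzes queue items incrementally.                      ░
The pipeline transforms batch operations efficiently.                   ░
The algorithm coordinates batch operations sequentially. Each component ░
                                                                        ░
The system maintains memory allocations reliably. The pipeline implement░
The pipeline generates queue items sequentially. The process coordinates░
The framework transforms cached results periodically. The algorithm proc░
The architecture monitors user sessions concurrently. The process analyz░
This module handles network connections periodically. The architecture a░
The framework implements user sessions periodically. The framework proce░
The algorithm processes database records sequentially.                  ░
This module handles incoming requests asynchronously.                   ░
Error handling implements batch operations concurrently. The framework o░
                                                                        ░
The architecture optimizes data streams asynchronously. Each component m░
The framework analyzes thread pools concurrently. The system coordinates░
                                                                        ░
Error handling transforms thread pools asynchronously.                  ░
                                                                        ░
                                                                        ▼


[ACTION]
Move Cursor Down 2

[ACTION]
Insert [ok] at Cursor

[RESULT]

Data processing handles data streams asynchronously. The pipeline handle▲
                                                                        █
ok█rror handling analyzes queue items incrementally.                    ░
The pipeline transforms batch operations efficiently.                   ░
The algorithm coordinates batch operations sequentially. Each component ░
                                                                        ░
The system maintains memory allocations reliably. The pipeline implement░
The pipeline generates queue items sequentially. The process coordinates░
The framework transforms cached results periodically. The algorithm proc░
The architecture monitors user sessions concurrently. The process analyz░
This module handles network connections periodically. The architecture a░
The framework implements user sessions periodically. The framework proce░
The algorithm processes database records sequentially.                  ░
This module handles incoming requests asynchronously.                   ░
Error handling implements batch operations concurrently. The framework o░
                                                                        ░
The architecture optimizes data streams asynchronously. Each component m░
The framework analyzes thread pools concurrently. The system coordinates░
                                                                        ░
Error handling transforms thread pools asynchronously.                  ░
                                                                        ░
                                                                        ▼


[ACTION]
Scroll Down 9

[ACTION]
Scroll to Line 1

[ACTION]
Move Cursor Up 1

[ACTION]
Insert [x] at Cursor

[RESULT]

Data processing handles data streams asynchronously. The pipeline handle▲
x█                                                                      █
okError handling analyzes queue items incrementally.                    ░
The pipeline transforms batch operations efficiently.                   ░
The algorithm coordinates batch operations sequentially. Each component ░
                                                                        ░
The system maintains memory allocations reliably. The pipeline implement░
The pipeline generates queue items sequentially. The process coordinates░
The framework transforms cached results periodically. The algorithm proc░
The architecture monitors user sessions concurrently. The process analyz░
This module handles network connections periodically. The architecture a░
The framework implements user sessions periodically. The framework proce░
The algorithm processes database records sequentially.                  ░
This module handles incoming requests asynchronously.                   ░
Error handling implements batch operations concurrently. The framework o░
                                                                        ░
The architecture optimizes data streams asynchronously. Each component m░
The framework analyzes thread pools concurrently. The system coordinates░
                                                                        ░
Error handling transforms thread pools asynchronously.                  ░
                                                                        ░
                                                                        ▼


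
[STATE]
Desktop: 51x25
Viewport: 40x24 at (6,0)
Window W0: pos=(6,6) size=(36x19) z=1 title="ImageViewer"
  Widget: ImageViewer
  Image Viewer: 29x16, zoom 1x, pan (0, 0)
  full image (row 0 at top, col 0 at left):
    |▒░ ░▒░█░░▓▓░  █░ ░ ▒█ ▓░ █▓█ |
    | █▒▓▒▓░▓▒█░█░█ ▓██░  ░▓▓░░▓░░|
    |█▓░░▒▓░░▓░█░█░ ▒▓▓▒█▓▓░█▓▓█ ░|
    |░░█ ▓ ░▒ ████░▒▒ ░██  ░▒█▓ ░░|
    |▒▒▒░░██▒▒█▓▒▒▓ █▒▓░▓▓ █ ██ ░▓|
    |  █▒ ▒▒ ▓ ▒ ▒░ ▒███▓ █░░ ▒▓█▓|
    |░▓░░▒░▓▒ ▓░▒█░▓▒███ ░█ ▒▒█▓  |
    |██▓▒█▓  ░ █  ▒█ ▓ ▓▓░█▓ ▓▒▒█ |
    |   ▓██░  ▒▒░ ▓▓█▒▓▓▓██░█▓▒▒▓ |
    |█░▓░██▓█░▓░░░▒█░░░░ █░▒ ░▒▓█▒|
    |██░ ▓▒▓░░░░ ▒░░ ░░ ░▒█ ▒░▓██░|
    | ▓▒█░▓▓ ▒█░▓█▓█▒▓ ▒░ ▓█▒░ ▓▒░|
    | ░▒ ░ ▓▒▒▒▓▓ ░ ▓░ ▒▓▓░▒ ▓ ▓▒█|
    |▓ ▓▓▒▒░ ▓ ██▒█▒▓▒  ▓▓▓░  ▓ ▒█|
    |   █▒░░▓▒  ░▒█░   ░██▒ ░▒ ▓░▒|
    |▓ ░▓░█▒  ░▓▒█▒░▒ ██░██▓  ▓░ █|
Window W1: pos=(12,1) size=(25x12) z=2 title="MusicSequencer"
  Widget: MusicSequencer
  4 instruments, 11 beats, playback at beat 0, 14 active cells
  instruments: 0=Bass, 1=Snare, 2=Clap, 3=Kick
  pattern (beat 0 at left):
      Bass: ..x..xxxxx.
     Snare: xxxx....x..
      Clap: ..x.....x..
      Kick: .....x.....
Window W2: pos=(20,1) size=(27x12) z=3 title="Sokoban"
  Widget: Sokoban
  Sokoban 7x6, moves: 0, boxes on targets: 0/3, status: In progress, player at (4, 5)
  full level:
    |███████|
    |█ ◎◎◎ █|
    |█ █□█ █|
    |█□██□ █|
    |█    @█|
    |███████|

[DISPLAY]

                                        
      ┏━━━━━━━┏━━━━━━━━━━━━━━━━━━━━━━━━━
      ┃ MusicS┃ Sokoban                 
      ┠───────┠─────────────────────────
      ┃      ▼┃███████                  
      ┃  Bass·┃█ ◎◎◎ █                  
┏━━━━━┃ Snare█┃█ █□█ █                  
┃ Imag┃  Clap·┃█□██□ █                  
┠─────┃  Kick·┃█    @█                  
┃▒░ ░▒┃       ┃███████                  
┃ █▒▓▒┃       ┃Moves: 0  0/3            
┃█▓░░▒┃       ┃                         
┃░░█ ▓┗━━━━━━━┗━━━━━━━━━━━━━━━━━━━━━━━━━
┃▒▒▒░░██▒▒█▓▒▒▓ █▒▓░▓▓ █ ██ ░▓     ┃    
┃  █▒ ▒▒ ▓ ▒ ▒░ ▒███▓ █░░ ▒▓█▓     ┃    
┃░▓░░▒░▓▒ ▓░▒█░▓▒███ ░█ ▒▒█▓       ┃    
┃██▓▒█▓  ░ █  ▒█ ▓ ▓▓░█▓ ▓▒▒█      ┃    
┃   ▓██░  ▒▒░ ▓▓█▒▓▓▓██░█▓▒▒▓      ┃    
┃█░▓░██▓█░▓░░░▒█░░░░ █░▒ ░▒▓█▒     ┃    
┃██░ ▓▒▓░░░░ ▒░░ ░░ ░▒█ ▒░▓██░     ┃    
┃ ▓▒█░▓▓ ▒█░▓█▓█▒▓ ▒░ ▓█▒░ ▓▒░     ┃    
┃ ░▒ ░ ▓▒▒▒▓▓ ░ ▓░ ▒▓▓░▒ ▓ ▓▒█     ┃    
┃▓ ▓▓▒▒░ ▓ ██▒█▒▓▒  ▓▓▓░  ▓ ▒█     ┃    
┃   █▒░░▓▒  ░▒█░   ░██▒ ░▒ ▓░▒     ┃    


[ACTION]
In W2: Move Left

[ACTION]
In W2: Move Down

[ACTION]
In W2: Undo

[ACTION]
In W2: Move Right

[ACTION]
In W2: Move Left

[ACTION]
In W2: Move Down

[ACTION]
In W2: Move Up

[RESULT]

                                        
      ┏━━━━━━━┏━━━━━━━━━━━━━━━━━━━━━━━━━
      ┃ MusicS┃ Sokoban                 
      ┠───────┠─────────────────────────
      ┃      ▼┃███████                  
      ┃  Bass·┃█ ◎◎◎ █                  
┏━━━━━┃ Snare█┃█ █□█ █                  
┃ Imag┃  Clap·┃█□██□ █                  
┠─────┃  Kick·┃█   @ █                  
┃▒░ ░▒┃       ┃███████                  
┃ █▒▓▒┃       ┃Moves: 1  0/3            
┃█▓░░▒┃       ┃                         
┃░░█ ▓┗━━━━━━━┗━━━━━━━━━━━━━━━━━━━━━━━━━
┃▒▒▒░░██▒▒█▓▒▒▓ █▒▓░▓▓ █ ██ ░▓     ┃    
┃  █▒ ▒▒ ▓ ▒ ▒░ ▒███▓ █░░ ▒▓█▓     ┃    
┃░▓░░▒░▓▒ ▓░▒█░▓▒███ ░█ ▒▒█▓       ┃    
┃██▓▒█▓  ░ █  ▒█ ▓ ▓▓░█▓ ▓▒▒█      ┃    
┃   ▓██░  ▒▒░ ▓▓█▒▓▓▓██░█▓▒▒▓      ┃    
┃█░▓░██▓█░▓░░░▒█░░░░ █░▒ ░▒▓█▒     ┃    
┃██░ ▓▒▓░░░░ ▒░░ ░░ ░▒█ ▒░▓██░     ┃    
┃ ▓▒█░▓▓ ▒█░▓█▓█▒▓ ▒░ ▓█▒░ ▓▒░     ┃    
┃ ░▒ ░ ▓▒▒▒▓▓ ░ ▓░ ▒▓▓░▒ ▓ ▓▒█     ┃    
┃▓ ▓▓▒▒░ ▓ ██▒█▒▓▒  ▓▓▓░  ▓ ▒█     ┃    
┃   █▒░░▓▒  ░▒█░   ░██▒ ░▒ ▓░▒     ┃    


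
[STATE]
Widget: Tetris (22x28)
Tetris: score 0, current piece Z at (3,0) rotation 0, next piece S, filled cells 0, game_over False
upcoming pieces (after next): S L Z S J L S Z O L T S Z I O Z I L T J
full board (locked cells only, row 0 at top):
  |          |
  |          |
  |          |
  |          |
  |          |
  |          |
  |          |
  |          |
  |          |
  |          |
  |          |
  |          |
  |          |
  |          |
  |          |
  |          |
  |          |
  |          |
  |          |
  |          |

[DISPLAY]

   ▓▓     │Next:      
    ▓▓    │ ░░        
          │░░         
          │           
          │           
          │           
          │Score:     
          │0          
          │           
          │           
          │           
          │           
          │           
          │           
          │           
          │           
          │           
          │           
          │           
          │           
          │           
          │           
          │           
          │           
          │           
          │           
          │           
          │           


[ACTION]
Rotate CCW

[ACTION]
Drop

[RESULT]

          │Next:      
    ▓     │ ░░        
   ▓▓     │░░         
   ▓      │           
          │           
          │           
          │Score:     
          │0          
          │           
          │           
          │           
          │           
          │           
          │           
          │           
          │           
          │           
          │           
          │           
          │           
          │           
          │           
          │           
          │           
          │           
          │           
          │           
          │           


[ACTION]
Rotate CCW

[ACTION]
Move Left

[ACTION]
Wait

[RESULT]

          │Next:      
          │ ░░        
  ▓▓      │░░         
   ▓▓     │           
          │           
          │           
          │Score:     
          │0          
          │           
          │           
          │           
          │           
          │           
          │           
          │           
          │           
          │           
          │           
          │           
          │           
          │           
          │           
          │           
          │           
          │           
          │           
          │           
          │           


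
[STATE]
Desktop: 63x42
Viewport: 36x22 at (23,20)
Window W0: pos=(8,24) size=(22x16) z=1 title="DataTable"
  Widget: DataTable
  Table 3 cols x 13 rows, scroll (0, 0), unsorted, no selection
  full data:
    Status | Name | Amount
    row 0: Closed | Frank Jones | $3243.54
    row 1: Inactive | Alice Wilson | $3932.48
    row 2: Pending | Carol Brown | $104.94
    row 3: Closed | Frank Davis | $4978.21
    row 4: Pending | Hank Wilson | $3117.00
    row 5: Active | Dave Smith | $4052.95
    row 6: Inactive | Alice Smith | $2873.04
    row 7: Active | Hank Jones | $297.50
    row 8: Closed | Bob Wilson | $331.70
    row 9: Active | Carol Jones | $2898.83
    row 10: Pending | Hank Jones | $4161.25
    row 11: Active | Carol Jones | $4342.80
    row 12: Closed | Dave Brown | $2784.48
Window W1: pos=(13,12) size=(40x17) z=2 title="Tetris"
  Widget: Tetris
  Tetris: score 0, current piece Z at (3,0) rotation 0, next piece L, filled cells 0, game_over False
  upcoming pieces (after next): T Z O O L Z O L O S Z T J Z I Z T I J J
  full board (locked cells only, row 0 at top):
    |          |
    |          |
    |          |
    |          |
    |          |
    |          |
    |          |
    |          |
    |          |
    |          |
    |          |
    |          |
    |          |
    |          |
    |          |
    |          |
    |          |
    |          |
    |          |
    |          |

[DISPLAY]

 │                           ┃      
 │Score:                     ┃      
 │0                          ┃      
 │                           ┃      
 │                           ┃      
 │                           ┃      
 │                           ┃      
 │                           ┃      
━━━━━━━━━━━━━━━━━━━━━━━━━━━━━┛      
 Jones┃                             
 Wilso┃                             
 Brown┃                             
 Davis┃                             
Wilson┃                             
Smith ┃                             
 Smith┃                             
Jones ┃                             
ilson ┃                             
 Jones┃                             
━━━━━━┛                             
                                    
                                    


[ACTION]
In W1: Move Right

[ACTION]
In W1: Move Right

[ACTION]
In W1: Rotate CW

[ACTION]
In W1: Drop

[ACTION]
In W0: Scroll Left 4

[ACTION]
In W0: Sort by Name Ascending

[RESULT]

 │                           ┃      
 │Score:                     ┃      
 │0                          ┃      
 │                           ┃      
 │                           ┃      
 │                           ┃      
 │                           ┃      
 │                           ┃      
━━━━━━━━━━━━━━━━━━━━━━━━━━━━━┛      
 Smith┃                             
 Wilso┃                             
ilson ┃                             
 Brown┃                             
 Jones┃                             
 Jones┃                             
Brown ┃                             
Smith ┃                             
 Davis┃                             
 Jones┃                             
━━━━━━┛                             
                                    
                                    


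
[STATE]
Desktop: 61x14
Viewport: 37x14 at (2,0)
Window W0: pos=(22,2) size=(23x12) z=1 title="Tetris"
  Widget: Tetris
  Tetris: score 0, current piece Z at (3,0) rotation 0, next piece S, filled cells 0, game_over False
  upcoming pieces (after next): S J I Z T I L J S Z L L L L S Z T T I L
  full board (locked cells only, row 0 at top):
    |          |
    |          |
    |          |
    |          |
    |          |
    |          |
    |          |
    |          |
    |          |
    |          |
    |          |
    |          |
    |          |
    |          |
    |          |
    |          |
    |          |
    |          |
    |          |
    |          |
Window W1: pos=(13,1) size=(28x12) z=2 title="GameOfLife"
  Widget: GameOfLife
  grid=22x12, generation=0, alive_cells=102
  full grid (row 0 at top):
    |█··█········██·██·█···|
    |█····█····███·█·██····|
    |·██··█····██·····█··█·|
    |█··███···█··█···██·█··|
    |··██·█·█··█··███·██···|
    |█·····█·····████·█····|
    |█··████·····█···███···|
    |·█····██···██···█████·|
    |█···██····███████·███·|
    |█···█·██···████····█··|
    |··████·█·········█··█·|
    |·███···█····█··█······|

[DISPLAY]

                                     
           ┏━━━━━━━━━━━━━━━━━━━━━━━━━
           ┃ GameOfLife              
           ┠─────────────────────────
           ┃Gen: 0                   
           ┃·██··█····██·····█··█·   
           ┃█··███···█··█···██·█··   
           ┃··██·█·█··█··███·██···   
           ┃█·····█·····████·█····   
           ┃█··████·····█···███···   
           ┃·█····██···██···█████·   
           ┃█···██····███████·███·   
           ┗━━━━━━━━━━━━━━━━━━━━━━━━━
                    ┗━━━━━━━━━━━━━━━━


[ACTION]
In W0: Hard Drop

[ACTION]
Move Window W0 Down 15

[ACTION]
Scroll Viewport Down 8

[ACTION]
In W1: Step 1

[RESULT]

                                     
           ┏━━━━━━━━━━━━━━━━━━━━━━━━━
           ┃ GameOfLife              
           ┠─────────────────────────
           ┃Gen: 1                   
           ┃████·██··█···█·█······   
           ┃·····█···█··████···█··   
           ┃·███·█·····█··········   
           ┃·██····█···██·········   
           ┃██··█·········█·······   
           ┃██·█···█··█···█·····█·   
           ┃██··█·····█·····█·····   
           ┗━━━━━━━━━━━━━━━━━━━━━━━━━
                    ┗━━━━━━━━━━━━━━━━


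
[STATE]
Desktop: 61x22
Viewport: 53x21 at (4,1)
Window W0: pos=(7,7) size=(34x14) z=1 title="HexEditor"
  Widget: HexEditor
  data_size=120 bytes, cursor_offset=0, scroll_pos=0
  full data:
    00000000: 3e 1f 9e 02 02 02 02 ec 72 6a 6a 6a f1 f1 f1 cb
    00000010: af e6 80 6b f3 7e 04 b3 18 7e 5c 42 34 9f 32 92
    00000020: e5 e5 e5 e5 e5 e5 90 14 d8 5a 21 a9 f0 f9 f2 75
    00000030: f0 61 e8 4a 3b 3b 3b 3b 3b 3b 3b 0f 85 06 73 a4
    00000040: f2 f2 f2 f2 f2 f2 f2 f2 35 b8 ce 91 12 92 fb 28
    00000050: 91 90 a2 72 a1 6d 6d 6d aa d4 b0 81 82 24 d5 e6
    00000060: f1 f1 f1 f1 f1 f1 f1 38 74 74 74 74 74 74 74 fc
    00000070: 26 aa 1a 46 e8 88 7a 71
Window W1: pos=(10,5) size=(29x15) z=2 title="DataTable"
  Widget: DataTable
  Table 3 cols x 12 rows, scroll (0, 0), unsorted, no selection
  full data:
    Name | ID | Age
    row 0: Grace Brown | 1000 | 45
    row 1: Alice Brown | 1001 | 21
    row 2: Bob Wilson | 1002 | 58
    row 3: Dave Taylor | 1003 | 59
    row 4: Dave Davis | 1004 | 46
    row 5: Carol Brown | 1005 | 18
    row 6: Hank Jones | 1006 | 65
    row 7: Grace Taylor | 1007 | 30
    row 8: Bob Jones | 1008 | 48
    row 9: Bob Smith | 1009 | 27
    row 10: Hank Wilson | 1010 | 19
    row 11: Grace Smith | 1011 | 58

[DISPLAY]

                                                     
                                                     
                                                     
                                                     
      ┏━━━━━━━━━━━━━━━━━━━━━━━━━━━┓                  
      ┃ DataTable                 ┃                  
   ┏━━┠───────────────────────────┨━┓                
   ┃ H┃Name        │ID  │Age      ┃ ┃                
   ┠──┃────────────┼────┼───      ┃─┨                
   ┃00┃Grace Brown │1000│45       ┃e┃                
   ┃00┃Alice Brown │1001│21       ┃b┃                
   ┃00┃Bob Wilson  │1002│58       ┃1┃                
   ┃00┃Dave Taylor │1003│59       ┃3┃                
   ┃00┃Dave Davis  │1004│46       ┃f┃                
   ┃00┃Carol Brown │1005│18       ┃6┃                
   ┃00┃Hank Jones  │1006│65       ┃3┃                
   ┃00┃Grace Taylor│1007│30       ┃7┃                
   ┃  ┃Bob Jones   │1008│48       ┃ ┃                
   ┃  ┗━━━━━━━━━━━━━━━━━━━━━━━━━━━┛ ┃                
   ┗━━━━━━━━━━━━━━━━━━━━━━━━━━━━━━━━┛                
                                                     


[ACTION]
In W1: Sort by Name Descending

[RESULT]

                                                     
                                                     
                                                     
                                                     
      ┏━━━━━━━━━━━━━━━━━━━━━━━━━━━┓                  
      ┃ DataTable                 ┃                  
   ┏━━┠───────────────────────────┨━┓                
   ┃ H┃Name       ▼│ID  │Age      ┃ ┃                
   ┠──┃────────────┼────┼───      ┃─┨                
   ┃00┃Hank Wilson │1010│19       ┃e┃                
   ┃00┃Hank Jones  │1006│65       ┃b┃                
   ┃00┃Grace Taylor│1007│30       ┃1┃                
   ┃00┃Grace Smith │1011│58       ┃3┃                
   ┃00┃Grace Brown │1000│45       ┃f┃                
   ┃00┃Dave Taylor │1003│59       ┃6┃                
   ┃00┃Dave Davis  │1004│46       ┃3┃                
   ┃00┃Carol Brown │1005│18       ┃7┃                
   ┃  ┃Bob Wilson  │1002│58       ┃ ┃                
   ┃  ┗━━━━━━━━━━━━━━━━━━━━━━━━━━━┛ ┃                
   ┗━━━━━━━━━━━━━━━━━━━━━━━━━━━━━━━━┛                
                                                     


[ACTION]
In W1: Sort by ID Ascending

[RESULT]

                                                     
                                                     
                                                     
                                                     
      ┏━━━━━━━━━━━━━━━━━━━━━━━━━━━┓                  
      ┃ DataTable                 ┃                  
   ┏━━┠───────────────────────────┨━┓                
   ┃ H┃Name        │ID ▲│Age      ┃ ┃                
   ┠──┃────────────┼────┼───      ┃─┨                
   ┃00┃Grace Brown │1000│45       ┃e┃                
   ┃00┃Alice Brown │1001│21       ┃b┃                
   ┃00┃Bob Wilson  │1002│58       ┃1┃                
   ┃00┃Dave Taylor │1003│59       ┃3┃                
   ┃00┃Dave Davis  │1004│46       ┃f┃                
   ┃00┃Carol Brown │1005│18       ┃6┃                
   ┃00┃Hank Jones  │1006│65       ┃3┃                
   ┃00┃Grace Taylor│1007│30       ┃7┃                
   ┃  ┃Bob Jones   │1008│48       ┃ ┃                
   ┃  ┗━━━━━━━━━━━━━━━━━━━━━━━━━━━┛ ┃                
   ┗━━━━━━━━━━━━━━━━━━━━━━━━━━━━━━━━┛                
                                                     


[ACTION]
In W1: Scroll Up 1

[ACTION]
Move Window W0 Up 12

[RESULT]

   ┃ HexEditor                      ┃                
   ┠────────────────────────────────┨                
   ┃00000000  3E 1f 9e 02 02 02 02 e┃                
   ┃00000010  af e6 80 6b f3 7e 04 b┃                
   ┃00┏━━━━━━━━━━━━━━━━━━━━━━━━━━━┓1┃                
   ┃00┃ DataTable                 ┃3┃                
   ┃00┠───────────────────────────┨f┃                
   ┃00┃Name        │ID ▲│Age      ┃6┃                
   ┃00┃────────────┼────┼───      ┃3┃                
   ┃00┃Grace Brown │1000│45       ┃7┃                
   ┃  ┃Alice Brown │1001│21       ┃ ┃                
   ┃  ┃Bob Wilson  │1002│58       ┃ ┃                
   ┗━━┃Dave Taylor │1003│59       ┃━┛                
      ┃Dave Davis  │1004│46       ┃                  
      ┃Carol Brown │1005│18       ┃                  
      ┃Hank Jones  │1006│65       ┃                  
      ┃Grace Taylor│1007│30       ┃                  
      ┃Bob Jones   │1008│48       ┃                  
      ┗━━━━━━━━━━━━━━━━━━━━━━━━━━━┛                  
                                                     
                                                     


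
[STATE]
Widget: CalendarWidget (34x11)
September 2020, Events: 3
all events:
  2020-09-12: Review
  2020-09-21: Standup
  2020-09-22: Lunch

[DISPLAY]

          September 2020          
Mo Tu We Th Fr Sa Su              
    1  2  3  4  5  6              
 7  8  9 10 11 12* 13             
14 15 16 17 18 19 20              
21* 22* 23 24 25 26 27            
28 29 30                          
                                  
                                  
                                  
                                  


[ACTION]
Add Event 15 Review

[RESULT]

          September 2020          
Mo Tu We Th Fr Sa Su              
    1  2  3  4  5  6              
 7  8  9 10 11 12* 13             
14 15* 16 17 18 19 20             
21* 22* 23 24 25 26 27            
28 29 30                          
                                  
                                  
                                  
                                  


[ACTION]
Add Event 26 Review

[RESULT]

          September 2020          
Mo Tu We Th Fr Sa Su              
    1  2  3  4  5  6              
 7  8  9 10 11 12* 13             
14 15* 16 17 18 19 20             
21* 22* 23 24 25 26* 27           
28 29 30                          
                                  
                                  
                                  
                                  


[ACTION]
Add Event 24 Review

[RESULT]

          September 2020          
Mo Tu We Th Fr Sa Su              
    1  2  3  4  5  6              
 7  8  9 10 11 12* 13             
14 15* 16 17 18 19 20             
21* 22* 23 24* 25 26* 27          
28 29 30                          
                                  
                                  
                                  
                                  


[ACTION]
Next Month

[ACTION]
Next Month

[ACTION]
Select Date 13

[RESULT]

          November 2020           
Mo Tu We Th Fr Sa Su              
                   1              
 2  3  4  5  6  7  8              
 9 10 11 12 [13] 14 15            
16 17 18 19 20 21 22              
23 24 25 26 27 28 29              
30                                
                                  
                                  
                                  


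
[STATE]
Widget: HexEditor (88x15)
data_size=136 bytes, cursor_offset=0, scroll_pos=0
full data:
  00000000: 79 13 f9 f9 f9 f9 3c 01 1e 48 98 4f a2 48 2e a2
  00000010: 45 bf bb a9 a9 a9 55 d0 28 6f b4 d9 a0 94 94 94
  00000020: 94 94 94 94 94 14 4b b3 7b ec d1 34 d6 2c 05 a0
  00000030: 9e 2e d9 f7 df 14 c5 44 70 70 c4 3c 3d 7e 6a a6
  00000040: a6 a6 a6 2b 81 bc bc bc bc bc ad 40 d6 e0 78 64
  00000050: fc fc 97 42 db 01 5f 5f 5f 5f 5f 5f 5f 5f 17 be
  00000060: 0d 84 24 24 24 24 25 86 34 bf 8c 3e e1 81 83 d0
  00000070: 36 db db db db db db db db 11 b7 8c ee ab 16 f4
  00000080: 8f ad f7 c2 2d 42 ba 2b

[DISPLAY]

00000000  79 13 f9 f9 f9 f9 3c 01  1e 48 98 4f a2 48 2e a2  |y.....<..H.O.H..|          
00000010  45 bf bb a9 a9 a9 55 d0  28 6f b4 d9 a0 94 94 94  |E.....U.(o......|          
00000020  94 94 94 94 94 14 4b b3  7b ec d1 34 d6 2c 05 a0  |......K.{..4.,..|          
00000030  9e 2e d9 f7 df 14 c5 44  70 70 c4 3c 3d 7e 6a a6  |.......Dpp.<=~j.|          
00000040  a6 a6 a6 2b 81 bc bc bc  bc bc ad 40 d6 e0 78 64  |...+.......@..xd|          
00000050  fc fc 97 42 db 01 5f 5f  5f 5f 5f 5f 5f 5f 17 be  |...B..________..|          
00000060  0d 84 24 24 24 24 25 86  34 bf 8c 3e e1 81 83 d0  |..$$$$%.4..>....|          
00000070  36 db db db db db db db  db 11 b7 8c ee ab 16 f4  |6...............|          
00000080  8f ad f7 c2 2d 42 ba 2b                           |....-B.+        |          
                                                                                        
                                                                                        
                                                                                        
                                                                                        
                                                                                        
                                                                                        


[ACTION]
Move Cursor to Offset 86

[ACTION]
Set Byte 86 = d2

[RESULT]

00000000  79 13 f9 f9 f9 f9 3c 01  1e 48 98 4f a2 48 2e a2  |y.....<..H.O.H..|          
00000010  45 bf bb a9 a9 a9 55 d0  28 6f b4 d9 a0 94 94 94  |E.....U.(o......|          
00000020  94 94 94 94 94 14 4b b3  7b ec d1 34 d6 2c 05 a0  |......K.{..4.,..|          
00000030  9e 2e d9 f7 df 14 c5 44  70 70 c4 3c 3d 7e 6a a6  |.......Dpp.<=~j.|          
00000040  a6 a6 a6 2b 81 bc bc bc  bc bc ad 40 d6 e0 78 64  |...+.......@..xd|          
00000050  fc fc 97 42 db 01 D2 5f  5f 5f 5f 5f 5f 5f 17 be  |...B..._______..|          
00000060  0d 84 24 24 24 24 25 86  34 bf 8c 3e e1 81 83 d0  |..$$$$%.4..>....|          
00000070  36 db db db db db db db  db 11 b7 8c ee ab 16 f4  |6...............|          
00000080  8f ad f7 c2 2d 42 ba 2b                           |....-B.+        |          
                                                                                        
                                                                                        
                                                                                        
                                                                                        
                                                                                        
                                                                                        


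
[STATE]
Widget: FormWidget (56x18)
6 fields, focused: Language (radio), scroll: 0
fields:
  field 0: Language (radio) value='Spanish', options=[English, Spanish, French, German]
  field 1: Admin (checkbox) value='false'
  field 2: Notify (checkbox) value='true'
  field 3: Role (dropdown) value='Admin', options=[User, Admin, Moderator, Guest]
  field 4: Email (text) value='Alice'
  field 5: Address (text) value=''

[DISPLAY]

> Language:   ( ) English  (●) Spanish  ( ) French  ( ) 
  Admin:      [ ]                                       
  Notify:     [x]                                       
  Role:       [Admin                                  ▼]
  Email:      [Alice                                   ]
  Address:    [                                        ]
                                                        
                                                        
                                                        
                                                        
                                                        
                                                        
                                                        
                                                        
                                                        
                                                        
                                                        
                                                        


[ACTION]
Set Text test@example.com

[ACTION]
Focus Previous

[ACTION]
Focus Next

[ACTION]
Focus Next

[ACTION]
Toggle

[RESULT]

  Language:   ( ) English  (●) Spanish  ( ) French  ( ) 
> Admin:      [x]                                       
  Notify:     [x]                                       
  Role:       [Admin                                  ▼]
  Email:      [Alice                                   ]
  Address:    [                                        ]
                                                        
                                                        
                                                        
                                                        
                                                        
                                                        
                                                        
                                                        
                                                        
                                                        
                                                        
                                                        
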